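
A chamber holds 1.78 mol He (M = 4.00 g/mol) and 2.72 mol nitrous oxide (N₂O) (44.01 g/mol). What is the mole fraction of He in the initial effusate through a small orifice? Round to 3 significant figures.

0.685

Rate_i ∝ x_i/√M_i (Graham's law weighted by mole fraction), so the effusate composition follows n_i/√M_i.
Mole fraction of He in the effusate = (n_He/√M_He) / (n_He/√M_He + n_N₂O/√M_N₂O)
= (1.78/√4.00) / (1.78/√4.00 + 2.72/√44.01) = 0.8900/(0.8900 + 0.4100) = 0.685.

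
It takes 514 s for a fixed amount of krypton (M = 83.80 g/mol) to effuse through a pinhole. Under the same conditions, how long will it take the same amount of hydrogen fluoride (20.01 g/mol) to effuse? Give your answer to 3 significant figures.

Using Graham's law: t_HF/t_Kr = √(M_HF/M_Kr) = √(20.01/83.80) = √0.2388 = 0.4887.
So the time for HF is 514 × 0.4887 = 251 s.

251 s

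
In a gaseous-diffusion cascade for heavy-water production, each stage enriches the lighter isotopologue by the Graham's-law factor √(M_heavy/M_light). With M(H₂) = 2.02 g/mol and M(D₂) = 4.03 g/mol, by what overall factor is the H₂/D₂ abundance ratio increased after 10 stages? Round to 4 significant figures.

Overall factor = α^10 with α = √(4.03/2.02), i.e. (4.03/2.02)^(10/2).
= 1.99505^5 = 31.61.

31.61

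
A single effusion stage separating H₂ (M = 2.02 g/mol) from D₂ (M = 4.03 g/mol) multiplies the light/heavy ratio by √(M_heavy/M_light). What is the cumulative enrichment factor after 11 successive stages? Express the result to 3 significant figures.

44.6

After 11 stages the ratio has grown by (√(4.03/2.02))^11 = (4.03/2.02)^(11/2).
= 1.99505^(11/2) = 44.6.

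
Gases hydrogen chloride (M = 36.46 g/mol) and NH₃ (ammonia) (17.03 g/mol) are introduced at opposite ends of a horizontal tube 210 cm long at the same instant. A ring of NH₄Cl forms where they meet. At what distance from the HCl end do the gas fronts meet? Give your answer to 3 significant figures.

Graham's law gives d_HCl/d_NH₃ = rate_HCl/rate_NH₃ = √(M_NH₃/M_HCl) = √(17.03/36.46) = 0.6834.
With d_HCl + d_NH₃ = 210 cm, d_NH₃ = 210/(1 + 0.6834) = 124.7 cm.
d_HCl = 210 − 124.7 = 85.3 cm.

85.3 cm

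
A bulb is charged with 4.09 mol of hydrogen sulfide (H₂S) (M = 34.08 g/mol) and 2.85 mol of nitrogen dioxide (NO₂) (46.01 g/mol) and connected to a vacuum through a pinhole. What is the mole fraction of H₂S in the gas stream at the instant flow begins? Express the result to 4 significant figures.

Effusion rate of each component ∝ n_i/√M_i (partial pressure × 1/√M).
Mole fraction of H₂S in the effusate = (n_H₂S/√M_H₂S) / (n_H₂S/√M_H₂S + n_NO₂/√M_NO₂)
= (4.09/√34.08) / (4.09/√34.08 + 2.85/√46.01) = 0.7006/(0.7006 + 0.4202) = 0.6251.

0.6251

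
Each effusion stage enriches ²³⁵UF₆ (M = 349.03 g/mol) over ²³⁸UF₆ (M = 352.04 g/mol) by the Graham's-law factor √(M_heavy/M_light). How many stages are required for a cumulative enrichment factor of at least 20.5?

With α = √(352.04/349.03) per stage, ln α = ½ ln(1.00862) = 0.004293.
Need α^N ≥ 20.5 ⇒ N ≥ ln(20.5) / ln α = 3.020 / 0.004293 = 703.49.
Minimum whole number of stages: N = 704.

704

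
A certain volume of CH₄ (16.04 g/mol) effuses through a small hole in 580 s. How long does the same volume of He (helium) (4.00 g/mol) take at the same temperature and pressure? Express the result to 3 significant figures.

290 s

By Graham's law, t_He/t_CH₄ = √(M_He/M_CH₄) = √(4.00/16.04) = √0.2494 = 0.4994.
So the time for He is 580 × 0.4994 = 290 s.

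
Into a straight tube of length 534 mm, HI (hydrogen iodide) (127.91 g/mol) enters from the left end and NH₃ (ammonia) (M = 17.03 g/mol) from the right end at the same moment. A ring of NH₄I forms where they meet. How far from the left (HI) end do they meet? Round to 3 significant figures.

In equal time, each gas travels a distance ∝ its rate ∝ 1/√M, so d_HI/d_NH₃ = √(M_NH₃/M_HI) = √(17.03/127.91) = 0.3649.
With d_HI + d_NH₃ = 534 mm, d_NH₃ = 534/(1 + 0.3649) = 391.2 mm.
d_HI = 534 − 391.2 = 143 mm.

143 mm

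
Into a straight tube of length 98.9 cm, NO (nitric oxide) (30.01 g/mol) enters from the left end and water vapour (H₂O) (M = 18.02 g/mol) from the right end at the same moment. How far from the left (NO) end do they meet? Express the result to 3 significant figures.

43.2 cm

The fronts meet when d_NO + d_H₂O = L with d_NO/d_H₂O = √(M_H₂O/M_NO) (Graham's law). Here √(M_H₂O/M_NO) = √(18.02/30.01) = 0.7749.
With d_NO + d_H₂O = 98.9 cm, d_H₂O = 98.9/(1 + 0.7749) = 55.72 cm.
d_NO = 98.9 − 55.72 = 43.2 cm.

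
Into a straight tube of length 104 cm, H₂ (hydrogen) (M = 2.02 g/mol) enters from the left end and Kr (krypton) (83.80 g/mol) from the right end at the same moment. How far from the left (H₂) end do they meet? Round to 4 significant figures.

90.02 cm

Distances travelled in equal time are proportional to diffusion rates, so d_H₂/d_Kr = √(M_Kr/M_H₂) = √(83.80/2.02) = 6.441.
With d_H₂ + d_Kr = 104 cm, d_Kr = 104/(1 + 6.441) = 13.98 cm.
d_H₂ = 104 − 13.98 = 90.02 cm.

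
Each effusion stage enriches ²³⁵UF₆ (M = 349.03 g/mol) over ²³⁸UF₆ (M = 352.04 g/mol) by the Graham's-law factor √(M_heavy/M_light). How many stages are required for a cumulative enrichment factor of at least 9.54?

With α = √(352.04/349.03) per stage, ln α = ½ ln(1.00862) = 0.004293.
Need α^N ≥ 9.54 ⇒ N ≥ ln(9.54) / ln α = 2.255 / 0.004293 = 525.33.
Rounding up, N = 526 stages.

526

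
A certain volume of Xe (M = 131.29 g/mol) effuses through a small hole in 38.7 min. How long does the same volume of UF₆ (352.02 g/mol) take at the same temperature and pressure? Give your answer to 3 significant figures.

63.4 min

Using Graham's law: t_UF₆/t_Xe = √(M_UF₆/M_Xe) = √(352.02/131.29) = √2.681 = 1.637.
So the time for UF₆ is 38.7 × 1.637 = 63.4 min.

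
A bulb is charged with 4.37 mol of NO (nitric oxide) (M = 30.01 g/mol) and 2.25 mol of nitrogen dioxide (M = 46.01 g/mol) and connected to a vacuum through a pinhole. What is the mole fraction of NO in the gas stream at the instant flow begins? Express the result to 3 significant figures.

0.706

Rate_i ∝ x_i/√M_i (Graham's law weighted by mole fraction), so the effusate composition follows n_i/√M_i.
So x_NO in the escaping gas = (n_NO/√M_NO) / Σ(n_i/√M_i)
= (4.37/√30.01) / (4.37/√30.01 + 2.25/√46.01) = 0.7977/(0.7977 + 0.3317) = 0.706.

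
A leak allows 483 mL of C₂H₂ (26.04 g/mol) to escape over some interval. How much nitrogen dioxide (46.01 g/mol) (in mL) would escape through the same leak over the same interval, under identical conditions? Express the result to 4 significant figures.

363.4 mL

Since effusion rate ∝ 1/√M, rate_NO₂/rate_C₂H₂ = √(M_C₂H₂/M_NO₂) = √(26.04/46.01) = √0.5660 = 0.7523.
So the volume for NO₂ is 483 × 0.7523 = 363.4 mL.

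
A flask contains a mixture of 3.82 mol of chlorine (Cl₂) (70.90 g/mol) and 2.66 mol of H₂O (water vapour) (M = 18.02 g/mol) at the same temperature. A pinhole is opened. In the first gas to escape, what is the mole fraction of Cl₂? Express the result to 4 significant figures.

0.4200

The effusion rate of species i is ∝ p_i/√M_i ∝ n_i/√M_i.
So x_Cl₂ in the escaping gas = (n_Cl₂/√M_Cl₂) / Σ(n_i/√M_i)
= (3.82/√70.90) / (3.82/√70.90 + 2.66/√18.02) = 0.4537/(0.4537 + 0.6266) = 0.4200.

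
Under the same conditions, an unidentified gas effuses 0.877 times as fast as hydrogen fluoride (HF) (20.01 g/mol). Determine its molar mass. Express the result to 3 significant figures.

By Graham's law, rate_X/rate_HF = √(M_HF/M_X).
0.877 = √(20.01/M_X)
M_X = 20.01 / 0.877² = 20.01 / 0.7691 = 26.0 g/mol

26.0 g/mol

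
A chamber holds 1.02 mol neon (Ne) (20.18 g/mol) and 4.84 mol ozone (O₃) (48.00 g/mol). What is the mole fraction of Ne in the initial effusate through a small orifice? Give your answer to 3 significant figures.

Each component's effusion rate ∝ (its partial pressure)·(1/√M) ∝ n_i/√M_i.
So x_Ne in the escaping gas = (n_Ne/√M_Ne) / Σ(n_i/√M_i)
= (1.02/√20.18) / (1.02/√20.18 + 4.84/√48.00) = 0.2271/(0.2271 + 0.6986) = 0.245.

0.245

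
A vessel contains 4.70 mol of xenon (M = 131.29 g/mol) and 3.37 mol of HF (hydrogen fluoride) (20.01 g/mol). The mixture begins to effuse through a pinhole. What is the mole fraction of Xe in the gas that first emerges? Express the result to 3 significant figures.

0.353

The effusion rate of species i is ∝ p_i/√M_i ∝ n_i/√M_i.
Mole fraction of Xe in the effusate = (n_Xe/√M_Xe) / (n_Xe/√M_Xe + n_HF/√M_HF)
= (4.70/√131.29) / (4.70/√131.29 + 3.37/√20.01) = 0.4102/(0.4102 + 0.7534) = 0.353.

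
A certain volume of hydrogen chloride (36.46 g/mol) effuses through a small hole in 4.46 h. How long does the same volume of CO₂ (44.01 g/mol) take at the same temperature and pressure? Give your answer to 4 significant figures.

4.900 h

From Graham's law, t_CO₂/t_HCl = √(M_CO₂/M_HCl) = √(44.01/36.46) = √1.207 = 1.099.
So the time for CO₂ is 4.46 × 1.099 = 4.900 h.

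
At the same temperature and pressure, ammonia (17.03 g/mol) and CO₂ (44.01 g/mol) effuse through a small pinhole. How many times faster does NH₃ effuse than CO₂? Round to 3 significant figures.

Using Graham's law: rate_NH₃/rate_CO₂ = √(M_CO₂/M_NH₃) = √(44.01/17.03) = √2.584 = 1.61.

1.61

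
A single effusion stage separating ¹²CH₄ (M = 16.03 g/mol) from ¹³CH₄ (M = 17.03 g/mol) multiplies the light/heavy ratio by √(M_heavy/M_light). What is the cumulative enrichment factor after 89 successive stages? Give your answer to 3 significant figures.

The single-stage factor is √(M_heavy/M_light), so 89 stages give [√(17.03/16.03)]^89 = (17.03/16.03)^(89/2).
= 1.06238^(89/2) = 14.8.

14.8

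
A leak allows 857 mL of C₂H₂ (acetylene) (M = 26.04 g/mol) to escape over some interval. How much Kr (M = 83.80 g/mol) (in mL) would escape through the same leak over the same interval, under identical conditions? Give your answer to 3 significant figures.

478 mL

Since effusion rate ∝ 1/√M, rate_Kr/rate_C₂H₂ = √(M_C₂H₂/M_Kr) = √(26.04/83.80) = √0.3107 = 0.5574.
So the volume for Kr is 857 × 0.5574 = 478 mL.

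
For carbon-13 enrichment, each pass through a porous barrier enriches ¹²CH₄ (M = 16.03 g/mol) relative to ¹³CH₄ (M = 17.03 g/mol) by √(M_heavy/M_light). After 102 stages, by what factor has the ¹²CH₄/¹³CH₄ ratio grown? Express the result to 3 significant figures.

After 102 stages the ratio has grown by (√(17.03/16.03))^102 = (17.03/16.03)^(102/2).
= 1.06238^51 = 21.9.

21.9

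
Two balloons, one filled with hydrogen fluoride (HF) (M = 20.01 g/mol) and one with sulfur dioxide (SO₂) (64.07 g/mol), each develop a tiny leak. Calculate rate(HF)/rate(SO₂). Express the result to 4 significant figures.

1.789

From Graham's law, rate_HF/rate_SO₂ = √(M_SO₂/M_HF) = √(64.07/20.01) = √3.202 = 1.789.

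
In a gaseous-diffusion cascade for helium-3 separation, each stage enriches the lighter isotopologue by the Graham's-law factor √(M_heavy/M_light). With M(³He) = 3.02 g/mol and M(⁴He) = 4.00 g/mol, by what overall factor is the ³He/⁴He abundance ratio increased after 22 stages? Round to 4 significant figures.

The single-stage factor is √(M_heavy/M_light), so 22 stages give [√(4.00/3.02)]^22 = (4.00/3.02)^(22/2).
= 1.32450^11 = 22.01.

22.01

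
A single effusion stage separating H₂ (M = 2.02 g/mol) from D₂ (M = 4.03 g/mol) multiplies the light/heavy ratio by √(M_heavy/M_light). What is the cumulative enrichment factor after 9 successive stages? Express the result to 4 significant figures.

22.38

Each stage multiplies the ratio by α = √(4.03/2.02), so after 9 stages the overall factor is α^9 = (4.03/2.02)^(9/2).
= 1.99505^(9/2) = 22.38.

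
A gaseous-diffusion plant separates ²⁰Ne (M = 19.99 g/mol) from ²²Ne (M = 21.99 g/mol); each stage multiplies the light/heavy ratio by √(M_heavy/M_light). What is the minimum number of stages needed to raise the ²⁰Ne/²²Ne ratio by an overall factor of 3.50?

27

Per stage α = (21.99/19.99)^(1/2) = 1.10005^0.5, giving ln α = 0.04768.
Need α^N ≥ 3.50 ⇒ N ≥ ln(3.50) / ln α = 1.253 / 0.04768 = 26.28.
So at least 27 stages are needed.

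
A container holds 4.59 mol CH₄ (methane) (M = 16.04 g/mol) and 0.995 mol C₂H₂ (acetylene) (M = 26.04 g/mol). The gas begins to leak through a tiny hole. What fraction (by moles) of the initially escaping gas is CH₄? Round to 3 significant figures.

0.855

The effusion rate of species i is ∝ p_i/√M_i ∝ n_i/√M_i.
x_CH₄(eff) = (n_CH₄/√M_CH₄) / (n_CH₄/√M_CH₄ + n_C₂H₂/√M_C₂H₂)
= (4.59/√16.04) / (4.59/√16.04 + 0.995/√26.04) = 1.146/(1.146 + 0.1950) = 0.855.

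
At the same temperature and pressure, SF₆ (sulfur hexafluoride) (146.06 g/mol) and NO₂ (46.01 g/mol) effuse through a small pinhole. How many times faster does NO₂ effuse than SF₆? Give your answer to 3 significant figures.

Since effusion rate ∝ 1/√M, rate_NO₂/rate_SF₆ = √(M_SF₆/M_NO₂) = √(146.06/46.01) = √3.175 = 1.78.

1.78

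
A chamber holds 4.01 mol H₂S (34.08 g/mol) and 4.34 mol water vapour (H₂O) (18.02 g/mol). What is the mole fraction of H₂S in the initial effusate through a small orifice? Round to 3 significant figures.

0.402

The effusion rate of species i is ∝ p_i/√M_i ∝ n_i/√M_i.
Mole fraction of H₂S in the effusate = (n_H₂S/√M_H₂S) / (n_H₂S/√M_H₂S + n_H₂O/√M_H₂O)
= (4.01/√34.08) / (4.01/√34.08 + 4.34/√18.02) = 0.6869/(0.6869 + 1.022) = 0.402.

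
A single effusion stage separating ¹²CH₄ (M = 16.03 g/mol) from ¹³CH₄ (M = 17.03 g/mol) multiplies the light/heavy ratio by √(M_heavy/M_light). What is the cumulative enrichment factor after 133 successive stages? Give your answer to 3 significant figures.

55.9

Each stage multiplies the ratio by α = √(17.03/16.03), so after 133 stages the overall factor is α^133 = (17.03/16.03)^(133/2).
= 1.06238^(133/2) = 55.9.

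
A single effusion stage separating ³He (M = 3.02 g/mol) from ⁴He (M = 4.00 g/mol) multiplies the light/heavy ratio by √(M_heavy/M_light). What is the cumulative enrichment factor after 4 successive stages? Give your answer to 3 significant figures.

1.75

Overall factor = α^4 with α = √(4.00/3.02), i.e. (4.00/3.02)^(4/2).
= 1.32450^2 = 1.75.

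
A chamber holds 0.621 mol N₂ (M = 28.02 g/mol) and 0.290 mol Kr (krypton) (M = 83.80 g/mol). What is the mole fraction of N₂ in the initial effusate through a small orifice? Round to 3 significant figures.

0.787

Effusion rate of each component ∝ n_i/√M_i (partial pressure × 1/√M).
Mole fraction of N₂ in the effusate = (n_N₂/√M_N₂) / (n_N₂/√M_N₂ + n_Kr/√M_Kr)
= (0.621/√28.02) / (0.621/√28.02 + 0.290/√83.80) = 0.1173/(0.1173 + 0.03168) = 0.787.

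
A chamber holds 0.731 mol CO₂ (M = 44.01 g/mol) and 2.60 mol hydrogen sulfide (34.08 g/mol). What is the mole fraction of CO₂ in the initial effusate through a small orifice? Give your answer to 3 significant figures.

The effusion rate of species i is ∝ p_i/√M_i ∝ n_i/√M_i.
x_CO₂(eff) = (n_CO₂/√M_CO₂) / (n_CO₂/√M_CO₂ + n_H₂S/√M_H₂S)
= (0.731/√44.01) / (0.731/√44.01 + 2.60/√34.08) = 0.1102/(0.1102 + 0.4454) = 0.198.

0.198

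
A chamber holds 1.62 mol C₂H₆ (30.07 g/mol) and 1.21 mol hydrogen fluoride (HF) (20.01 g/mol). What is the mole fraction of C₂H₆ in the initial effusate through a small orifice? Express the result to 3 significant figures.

0.522

Effusion rate of each component ∝ n_i/√M_i (partial pressure × 1/√M).
So x_C₂H₆ in the escaping gas = (n_C₂H₆/√M_C₂H₆) / Σ(n_i/√M_i)
= (1.62/√30.07) / (1.62/√30.07 + 1.21/√20.01) = 0.2954/(0.2954 + 0.2705) = 0.522.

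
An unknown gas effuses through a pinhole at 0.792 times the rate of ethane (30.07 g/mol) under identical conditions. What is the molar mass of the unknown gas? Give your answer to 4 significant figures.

47.94 g/mol

From Graham's law, rate_X/rate_C₂H₆ = √(M_C₂H₆/M_X).
0.792 = √(30.07/M_X)
M_X = 30.07 / 0.792² = 30.07 / 0.6273 = 47.94 g/mol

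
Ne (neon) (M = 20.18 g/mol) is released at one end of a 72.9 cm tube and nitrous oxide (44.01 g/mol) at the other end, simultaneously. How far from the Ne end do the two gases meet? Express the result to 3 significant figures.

The fronts meet when d_Ne + d_N₂O = L with d_Ne/d_N₂O = √(M_N₂O/M_Ne) (Graham's law). Here √(M_N₂O/M_Ne) = √(44.01/20.18) = 1.477.
With d_Ne + d_N₂O = 72.9 cm, d_N₂O = 72.9/(1 + 1.477) = 29.43 cm.
d_Ne = 72.9 − 29.43 = 43.5 cm.

43.5 cm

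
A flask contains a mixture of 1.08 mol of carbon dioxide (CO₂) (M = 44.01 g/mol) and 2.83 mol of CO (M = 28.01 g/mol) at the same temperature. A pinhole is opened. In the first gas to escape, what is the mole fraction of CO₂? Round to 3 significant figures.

The effusion rate of species i is ∝ p_i/√M_i ∝ n_i/√M_i.
So x_CO₂ in the escaping gas = (n_CO₂/√M_CO₂) / Σ(n_i/√M_i)
= (1.08/√44.01) / (1.08/√44.01 + 2.83/√28.01) = 0.1628/(0.1628 + 0.5347) = 0.233.

0.233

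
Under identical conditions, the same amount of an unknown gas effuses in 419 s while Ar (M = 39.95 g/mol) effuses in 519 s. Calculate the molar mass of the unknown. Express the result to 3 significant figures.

26.0 g/mol

Using Graham's law: t_X/t_Ar = √(M_X/M_Ar).
419/519 = 0.8073 = √(M_X/39.95)
M_X = 39.95 × 0.8073² = 39.95 × 0.6518 = 26.0 g/mol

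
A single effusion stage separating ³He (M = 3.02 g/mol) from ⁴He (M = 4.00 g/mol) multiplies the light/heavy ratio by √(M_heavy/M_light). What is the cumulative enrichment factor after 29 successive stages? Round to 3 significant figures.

58.9

Overall factor = α^29 with α = √(4.00/3.02), i.e. (4.00/3.02)^(29/2).
= 1.32450^(29/2) = 58.9.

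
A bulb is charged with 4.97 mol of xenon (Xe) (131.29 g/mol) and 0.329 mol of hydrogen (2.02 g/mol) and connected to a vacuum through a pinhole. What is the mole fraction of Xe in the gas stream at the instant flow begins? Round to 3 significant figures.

Each component's effusion rate ∝ (its partial pressure)·(1/√M) ∝ n_i/√M_i.
So x_Xe in the escaping gas = (n_Xe/√M_Xe) / Σ(n_i/√M_i)
= (4.97/√131.29) / (4.97/√131.29 + 0.329/√2.02) = 0.4338/(0.4338 + 0.2315) = 0.652.

0.652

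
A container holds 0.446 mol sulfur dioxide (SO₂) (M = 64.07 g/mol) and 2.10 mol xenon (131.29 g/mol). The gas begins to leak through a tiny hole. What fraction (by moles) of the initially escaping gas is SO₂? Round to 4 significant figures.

0.2331

The effusion rate of species i is ∝ p_i/√M_i ∝ n_i/√M_i.
x_SO₂(eff) = (n_SO₂/√M_SO₂) / (n_SO₂/√M_SO₂ + n_Xe/√M_Xe)
= (0.446/√64.07) / (0.446/√64.07 + 2.10/√131.29) = 0.05572/(0.05572 + 0.1833) = 0.2331.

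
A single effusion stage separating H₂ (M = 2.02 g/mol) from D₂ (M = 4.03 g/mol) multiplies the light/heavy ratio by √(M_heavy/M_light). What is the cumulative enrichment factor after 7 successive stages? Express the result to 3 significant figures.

The single-stage factor is √(M_heavy/M_light), so 7 stages give [√(4.03/2.02)]^7 = (4.03/2.02)^(7/2).
= 1.99505^(7/2) = 11.2.

11.2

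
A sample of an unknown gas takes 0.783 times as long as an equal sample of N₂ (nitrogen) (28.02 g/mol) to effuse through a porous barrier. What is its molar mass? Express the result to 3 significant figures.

17.2 g/mol

Since effusion rate ∝ 1/√M, t_X/t_N₂ = √(M_X/M_N₂).
0.783 = √(M_X/28.02)
M_X = 28.02 × 0.783² = 28.02 × 0.6131 = 17.2 g/mol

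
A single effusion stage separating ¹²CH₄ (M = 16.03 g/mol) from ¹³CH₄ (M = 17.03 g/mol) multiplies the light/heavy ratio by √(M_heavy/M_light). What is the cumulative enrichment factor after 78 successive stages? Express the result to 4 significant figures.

10.59

Each stage multiplies the ratio by α = √(17.03/16.03), so after 78 stages the overall factor is α^78 = (17.03/16.03)^(78/2).
= 1.06238^39 = 10.59.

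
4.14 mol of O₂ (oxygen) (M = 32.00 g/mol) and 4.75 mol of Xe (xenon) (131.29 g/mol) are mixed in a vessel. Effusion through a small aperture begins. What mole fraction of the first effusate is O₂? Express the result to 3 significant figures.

Effusion rate of each component ∝ n_i/√M_i (partial pressure × 1/√M).
Mole fraction of O₂ in the effusate = (n_O₂/√M_O₂) / (n_O₂/√M_O₂ + n_Xe/√M_Xe)
= (4.14/√32.00) / (4.14/√32.00 + 4.75/√131.29) = 0.7319/(0.7319 + 0.4146) = 0.638.

0.638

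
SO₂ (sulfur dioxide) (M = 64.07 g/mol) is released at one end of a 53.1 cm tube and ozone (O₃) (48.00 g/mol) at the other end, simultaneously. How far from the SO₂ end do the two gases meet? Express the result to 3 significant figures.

The fronts meet when d_SO₂ + d_O₃ = L with d_SO₂/d_O₃ = √(M_O₃/M_SO₂) (Graham's law). Here √(M_O₃/M_SO₂) = √(48.00/64.07) = 0.8656.
With d_SO₂ + d_O₃ = 53.1 cm, d_O₃ = 53.1/(1 + 0.8656) = 28.46 cm.
d_SO₂ = 53.1 − 28.46 = 24.6 cm.

24.6 cm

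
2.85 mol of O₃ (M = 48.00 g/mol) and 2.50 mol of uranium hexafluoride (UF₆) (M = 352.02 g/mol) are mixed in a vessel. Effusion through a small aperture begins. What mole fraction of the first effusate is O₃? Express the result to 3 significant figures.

Each component's effusion rate ∝ (its partial pressure)·(1/√M) ∝ n_i/√M_i.
So x_O₃ in the escaping gas = (n_O₃/√M_O₃) / Σ(n_i/√M_i)
= (2.85/√48.00) / (2.85/√48.00 + 2.50/√352.02) = 0.4114/(0.4114 + 0.1332) = 0.755.

0.755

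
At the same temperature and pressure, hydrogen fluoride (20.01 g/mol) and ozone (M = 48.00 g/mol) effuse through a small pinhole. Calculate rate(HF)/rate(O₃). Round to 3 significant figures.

By Graham's law, rate_HF/rate_O₃ = √(M_O₃/M_HF) = √(48.00/20.01) = √2.399 = 1.55.

1.55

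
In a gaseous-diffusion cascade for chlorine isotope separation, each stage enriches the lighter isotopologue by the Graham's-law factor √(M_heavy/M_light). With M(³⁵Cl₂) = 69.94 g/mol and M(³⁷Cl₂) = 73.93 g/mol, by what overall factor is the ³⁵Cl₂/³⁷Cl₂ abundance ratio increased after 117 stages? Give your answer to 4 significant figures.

25.68

The single-stage factor is √(M_heavy/M_light), so 117 stages give [√(73.93/69.94)]^117 = (73.93/69.94)^(117/2).
= 1.05705^(117/2) = 25.68.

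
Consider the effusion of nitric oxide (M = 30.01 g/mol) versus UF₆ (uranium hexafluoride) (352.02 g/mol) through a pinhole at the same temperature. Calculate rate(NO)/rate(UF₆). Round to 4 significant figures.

Since effusion rate ∝ 1/√M, rate_NO/rate_UF₆ = √(M_UF₆/M_NO) = √(352.02/30.01) = √11.73 = 3.425.

3.425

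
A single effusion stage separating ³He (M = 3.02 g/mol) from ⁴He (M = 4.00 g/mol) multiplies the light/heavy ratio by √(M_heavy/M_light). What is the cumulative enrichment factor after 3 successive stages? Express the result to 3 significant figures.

1.52

Overall factor = α^3 with α = √(4.00/3.02), i.e. (4.00/3.02)^(3/2).
= 1.32450^(3/2) = 1.52.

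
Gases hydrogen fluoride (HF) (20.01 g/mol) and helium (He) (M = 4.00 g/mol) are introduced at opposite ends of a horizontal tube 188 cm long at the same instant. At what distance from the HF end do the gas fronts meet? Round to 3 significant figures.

Graham's law gives d_HF/d_He = rate_HF/rate_He = √(M_He/M_HF) = √(4.00/20.01) = 0.4471.
With d_HF + d_He = 188 cm, d_He = 188/(1 + 0.4471) = 129.9 cm.
d_HF = 188 − 129.9 = 58.1 cm.

58.1 cm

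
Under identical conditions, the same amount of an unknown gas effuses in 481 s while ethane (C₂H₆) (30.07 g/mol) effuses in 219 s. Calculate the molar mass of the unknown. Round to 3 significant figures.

Since effusion rate ∝ 1/√M, t_X/t_C₂H₆ = √(M_X/M_C₂H₆).
481/219 = 2.196 = √(M_X/30.07)
M_X = 30.07 × 2.196² = 30.07 × 4.824 = 145 g/mol

145 g/mol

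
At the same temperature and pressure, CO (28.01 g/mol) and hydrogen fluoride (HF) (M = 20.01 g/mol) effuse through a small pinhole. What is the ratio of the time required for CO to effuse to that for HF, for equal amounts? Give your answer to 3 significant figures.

1.18

By Graham's law, t_CO/t_HF = √(M_CO/M_HF) = √(28.01/20.01) = √1.400 = 1.18.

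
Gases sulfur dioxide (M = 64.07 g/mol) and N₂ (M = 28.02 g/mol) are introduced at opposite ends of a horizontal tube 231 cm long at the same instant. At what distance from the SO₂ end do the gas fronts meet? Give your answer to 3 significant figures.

Graham's law gives d_SO₂/d_N₂ = rate_SO₂/rate_N₂ = √(M_N₂/M_SO₂) = √(28.02/64.07) = 0.6613.
With d_SO₂ + d_N₂ = 231 cm, d_N₂ = 231/(1 + 0.6613) = 139.0 cm.
d_SO₂ = 231 − 139.0 = 92.0 cm.

92.0 cm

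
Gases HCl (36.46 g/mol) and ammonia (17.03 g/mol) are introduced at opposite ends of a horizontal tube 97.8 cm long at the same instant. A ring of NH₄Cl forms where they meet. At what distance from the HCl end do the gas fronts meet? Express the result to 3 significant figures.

39.7 cm

In equal time, each gas travels a distance ∝ its rate ∝ 1/√M, so d_HCl/d_NH₃ = √(M_NH₃/M_HCl) = √(17.03/36.46) = 0.6834.
With d_HCl + d_NH₃ = 97.8 cm, d_NH₃ = 97.8/(1 + 0.6834) = 58.10 cm.
d_HCl = 97.8 − 58.10 = 39.7 cm.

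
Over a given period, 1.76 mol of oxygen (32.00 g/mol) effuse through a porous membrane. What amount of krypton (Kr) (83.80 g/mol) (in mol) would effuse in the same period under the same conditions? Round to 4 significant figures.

From Graham's law, rate_Kr/rate_O₂ = √(M_O₂/M_Kr) = √(32.00/83.80) = √0.3819 = 0.6179.
So the amount for Kr is 1.76 × 0.6179 = 1.088 mol.

1.088 mol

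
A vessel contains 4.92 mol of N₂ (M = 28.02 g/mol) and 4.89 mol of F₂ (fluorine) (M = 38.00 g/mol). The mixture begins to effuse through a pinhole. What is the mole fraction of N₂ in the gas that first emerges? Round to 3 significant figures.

The effusion rate of species i is ∝ p_i/√M_i ∝ n_i/√M_i.
Mole fraction of N₂ in the effusate = (n_N₂/√M_N₂) / (n_N₂/√M_N₂ + n_F₂/√M_F₂)
= (4.92/√28.02) / (4.92/√28.02 + 4.89/√38.00) = 0.9295/(0.9295 + 0.7933) = 0.540.

0.540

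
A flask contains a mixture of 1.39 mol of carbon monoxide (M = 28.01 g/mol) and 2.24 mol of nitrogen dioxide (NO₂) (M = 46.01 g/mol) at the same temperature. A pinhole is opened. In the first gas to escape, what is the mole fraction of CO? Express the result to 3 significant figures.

Rate_i ∝ x_i/√M_i (Graham's law weighted by mole fraction), so the effusate composition follows n_i/√M_i.
Mole fraction of CO in the effusate = (n_CO/√M_CO) / (n_CO/√M_CO + n_NO₂/√M_NO₂)
= (1.39/√28.01) / (1.39/√28.01 + 2.24/√46.01) = 0.2626/(0.2626 + 0.3302) = 0.443.

0.443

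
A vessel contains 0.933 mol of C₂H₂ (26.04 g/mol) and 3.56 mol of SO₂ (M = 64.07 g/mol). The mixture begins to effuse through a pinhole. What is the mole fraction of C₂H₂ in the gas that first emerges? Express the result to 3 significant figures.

Rate_i ∝ x_i/√M_i (Graham's law weighted by mole fraction), so the effusate composition follows n_i/√M_i.
So x_C₂H₂ in the escaping gas = (n_C₂H₂/√M_C₂H₂) / Σ(n_i/√M_i)
= (0.933/√26.04) / (0.933/√26.04 + 3.56/√64.07) = 0.1828/(0.1828 + 0.4448) = 0.291.

0.291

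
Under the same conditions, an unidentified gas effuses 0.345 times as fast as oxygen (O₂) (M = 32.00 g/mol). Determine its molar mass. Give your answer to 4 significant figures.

Graham's law gives rate_X/rate_O₂ = √(M_O₂/M_X).
0.345 = √(32.00/M_X)
M_X = 32.00 / 0.345² = 32.00 / 0.1190 = 268.9 g/mol

268.9 g/mol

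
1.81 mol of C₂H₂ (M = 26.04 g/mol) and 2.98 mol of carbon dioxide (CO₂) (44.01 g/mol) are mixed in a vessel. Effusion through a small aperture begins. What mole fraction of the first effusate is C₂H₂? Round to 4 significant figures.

Rate_i ∝ x_i/√M_i (Graham's law weighted by mole fraction), so the effusate composition follows n_i/√M_i.
x_C₂H₂(eff) = (n_C₂H₂/√M_C₂H₂) / (n_C₂H₂/√M_C₂H₂ + n_CO₂/√M_CO₂)
= (1.81/√26.04) / (1.81/√26.04 + 2.98/√44.01) = 0.3547/(0.3547 + 0.4492) = 0.4412.

0.4412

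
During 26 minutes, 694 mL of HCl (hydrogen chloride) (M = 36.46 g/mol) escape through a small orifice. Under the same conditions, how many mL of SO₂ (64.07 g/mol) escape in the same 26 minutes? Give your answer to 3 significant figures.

524 mL

Since effusion rate ∝ 1/√M, rate_SO₂/rate_HCl = √(M_HCl/M_SO₂) = √(36.46/64.07) = √0.5691 = 0.7544.
So the volume for SO₂ is 694 × 0.7544 = 524 mL.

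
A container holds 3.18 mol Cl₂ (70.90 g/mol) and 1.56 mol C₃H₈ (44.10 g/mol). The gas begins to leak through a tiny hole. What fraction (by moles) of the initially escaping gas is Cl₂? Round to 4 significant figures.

0.6165

The effusion rate of species i is ∝ p_i/√M_i ∝ n_i/√M_i.
x_Cl₂(eff) = (n_Cl₂/√M_Cl₂) / (n_Cl₂/√M_Cl₂ + n_C₃H₈/√M_C₃H₈)
= (3.18/√70.90) / (3.18/√70.90 + 1.56/√44.10) = 0.3777/(0.3777 + 0.2349) = 0.6165.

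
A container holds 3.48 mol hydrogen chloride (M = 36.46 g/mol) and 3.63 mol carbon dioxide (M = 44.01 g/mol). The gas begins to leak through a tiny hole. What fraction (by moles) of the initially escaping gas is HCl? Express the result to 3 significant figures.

Each component's effusion rate ∝ (its partial pressure)·(1/√M) ∝ n_i/√M_i.
So x_HCl in the escaping gas = (n_HCl/√M_HCl) / Σ(n_i/√M_i)
= (3.48/√36.46) / (3.48/√36.46 + 3.63/√44.01) = 0.5763/(0.5763 + 0.5472) = 0.513.

0.513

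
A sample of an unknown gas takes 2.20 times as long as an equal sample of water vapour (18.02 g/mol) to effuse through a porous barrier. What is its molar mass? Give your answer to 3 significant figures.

87.2 g/mol

Using Graham's law: t_X/t_H₂O = √(M_X/M_H₂O).
2.20 = √(M_X/18.02)
M_X = 18.02 × 2.20² = 18.02 × 4.840 = 87.2 g/mol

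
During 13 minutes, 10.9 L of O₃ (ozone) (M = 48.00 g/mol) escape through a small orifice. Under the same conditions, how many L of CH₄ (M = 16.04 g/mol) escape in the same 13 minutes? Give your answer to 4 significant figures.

18.86 L

Since effusion rate ∝ 1/√M, rate_CH₄/rate_O₃ = √(M_O₃/M_CH₄) = √(48.00/16.04) = √2.993 = 1.730.
So the volume for CH₄ is 10.9 × 1.730 = 18.86 L.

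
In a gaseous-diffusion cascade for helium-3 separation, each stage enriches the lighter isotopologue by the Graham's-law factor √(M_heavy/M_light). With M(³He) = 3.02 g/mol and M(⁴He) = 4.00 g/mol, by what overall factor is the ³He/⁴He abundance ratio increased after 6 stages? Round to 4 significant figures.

The single-stage factor is √(M_heavy/M_light), so 6 stages give [√(4.00/3.02)]^6 = (4.00/3.02)^(6/2).
= 1.32450^3 = 2.324.

2.324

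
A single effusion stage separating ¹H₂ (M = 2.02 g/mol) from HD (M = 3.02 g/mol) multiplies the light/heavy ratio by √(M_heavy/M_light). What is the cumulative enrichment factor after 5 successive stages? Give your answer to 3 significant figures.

Overall factor = α^5 with α = √(3.02/2.02), i.e. (3.02/2.02)^(5/2).
= 1.49505^(5/2) = 2.73.

2.73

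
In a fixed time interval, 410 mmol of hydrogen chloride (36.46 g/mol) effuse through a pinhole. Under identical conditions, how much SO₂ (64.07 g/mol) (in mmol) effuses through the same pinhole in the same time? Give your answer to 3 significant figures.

From Graham's law, rate_SO₂/rate_HCl = √(M_HCl/M_SO₂) = √(36.46/64.07) = √0.5691 = 0.7544.
So the amount for SO₂ is 410 × 0.7544 = 309 mmol.

309 mmol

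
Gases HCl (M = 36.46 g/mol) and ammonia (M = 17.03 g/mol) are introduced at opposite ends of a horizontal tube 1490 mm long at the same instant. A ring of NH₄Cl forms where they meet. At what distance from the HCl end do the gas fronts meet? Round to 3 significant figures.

605 mm

The fronts meet when d_HCl + d_NH₃ = L with d_HCl/d_NH₃ = √(M_NH₃/M_HCl) (Graham's law). Here √(M_NH₃/M_HCl) = √(17.03/36.46) = 0.6834.
With d_HCl + d_NH₃ = 1490 mm, d_NH₃ = 1490/(1 + 0.6834) = 885.1 mm.
d_HCl = 1490 − 885.1 = 605 mm.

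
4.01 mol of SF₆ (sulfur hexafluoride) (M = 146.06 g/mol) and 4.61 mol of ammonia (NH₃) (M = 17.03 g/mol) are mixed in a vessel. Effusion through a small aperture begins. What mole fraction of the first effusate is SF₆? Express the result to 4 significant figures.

0.2290

The effusion rate of species i is ∝ p_i/√M_i ∝ n_i/√M_i.
Mole fraction of SF₆ in the effusate = (n_SF₆/√M_SF₆) / (n_SF₆/√M_SF₆ + n_NH₃/√M_NH₃)
= (4.01/√146.06) / (4.01/√146.06 + 4.61/√17.03) = 0.3318/(0.3318 + 1.117) = 0.2290.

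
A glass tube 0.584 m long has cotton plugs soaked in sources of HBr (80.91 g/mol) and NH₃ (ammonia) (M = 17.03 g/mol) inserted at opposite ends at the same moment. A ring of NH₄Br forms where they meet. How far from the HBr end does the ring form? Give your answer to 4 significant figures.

0.1837 m

The fronts meet when d_HBr + d_NH₃ = L with d_HBr/d_NH₃ = √(M_NH₃/M_HBr) (Graham's law). Here √(M_NH₃/M_HBr) = √(17.03/80.91) = 0.4588.
With d_HBr + d_NH₃ = 0.584 m, d_NH₃ = 0.584/(1 + 0.4588) = 0.4003 m.
d_HBr = 0.584 − 0.4003 = 0.1837 m.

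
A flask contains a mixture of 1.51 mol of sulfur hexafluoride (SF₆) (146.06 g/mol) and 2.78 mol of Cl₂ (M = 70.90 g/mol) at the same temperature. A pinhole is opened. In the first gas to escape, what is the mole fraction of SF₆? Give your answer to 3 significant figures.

The effusion rate of species i is ∝ p_i/√M_i ∝ n_i/√M_i.
So x_SF₆ in the escaping gas = (n_SF₆/√M_SF₆) / Σ(n_i/√M_i)
= (1.51/√146.06) / (1.51/√146.06 + 2.78/√70.90) = 0.1249/(0.1249 + 0.3302) = 0.275.

0.275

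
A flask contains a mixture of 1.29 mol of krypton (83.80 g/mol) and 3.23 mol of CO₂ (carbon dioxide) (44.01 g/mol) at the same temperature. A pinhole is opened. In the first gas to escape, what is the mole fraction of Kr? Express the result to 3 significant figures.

Effusion rate of each component ∝ n_i/√M_i (partial pressure × 1/√M).
Mole fraction of Kr in the effusate = (n_Kr/√M_Kr) / (n_Kr/√M_Kr + n_CO₂/√M_CO₂)
= (1.29/√83.80) / (1.29/√83.80 + 3.23/√44.01) = 0.1409/(0.1409 + 0.4869) = 0.224.

0.224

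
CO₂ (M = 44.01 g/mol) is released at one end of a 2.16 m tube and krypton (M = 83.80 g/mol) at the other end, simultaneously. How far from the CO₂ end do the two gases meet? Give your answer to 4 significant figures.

1.252 m

Graham's law gives d_CO₂/d_Kr = rate_CO₂/rate_Kr = √(M_Kr/M_CO₂) = √(83.80/44.01) = 1.380.
With d_CO₂ + d_Kr = 2.16 m, d_Kr = 2.16/(1 + 1.380) = 0.9076 m.
d_CO₂ = 2.16 − 0.9076 = 1.252 m.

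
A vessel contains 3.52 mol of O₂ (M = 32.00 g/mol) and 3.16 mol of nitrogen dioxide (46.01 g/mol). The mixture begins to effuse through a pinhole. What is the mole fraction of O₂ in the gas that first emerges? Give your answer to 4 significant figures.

0.5719

Effusion rate of each component ∝ n_i/√M_i (partial pressure × 1/√M).
So x_O₂ in the escaping gas = (n_O₂/√M_O₂) / Σ(n_i/√M_i)
= (3.52/√32.00) / (3.52/√32.00 + 3.16/√46.01) = 0.6223/(0.6223 + 0.4659) = 0.5719.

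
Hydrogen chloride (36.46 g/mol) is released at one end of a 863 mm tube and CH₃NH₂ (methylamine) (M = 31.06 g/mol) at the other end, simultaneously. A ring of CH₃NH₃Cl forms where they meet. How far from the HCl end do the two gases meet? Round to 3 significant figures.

414 mm

The fronts meet when d_HCl + d_CH₃NH₂ = L with d_HCl/d_CH₃NH₂ = √(M_CH₃NH₂/M_HCl) (Graham's law). Here √(M_CH₃NH₂/M_HCl) = √(31.06/36.46) = 0.9230.
With d_HCl + d_CH₃NH₂ = 863 mm, d_CH₃NH₂ = 863/(1 + 0.9230) = 448.8 mm.
d_HCl = 863 − 448.8 = 414 mm.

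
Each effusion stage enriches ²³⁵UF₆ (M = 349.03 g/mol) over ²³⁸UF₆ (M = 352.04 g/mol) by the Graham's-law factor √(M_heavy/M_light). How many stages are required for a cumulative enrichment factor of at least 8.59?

501

Single-stage factor α = √(352.04/349.03), so ln α = ½ ln(1.00862) = 0.004293.
Need α^N ≥ 8.59 ⇒ N ≥ ln(8.59) / ln α = 2.151 / 0.004293 = 500.90.
Rounding up, N = 501 stages.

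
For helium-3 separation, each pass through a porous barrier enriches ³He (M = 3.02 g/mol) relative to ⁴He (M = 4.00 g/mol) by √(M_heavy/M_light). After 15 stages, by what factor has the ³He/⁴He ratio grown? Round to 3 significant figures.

8.23

Each stage multiplies the ratio by α = √(4.00/3.02), so after 15 stages the overall factor is α^15 = (4.00/3.02)^(15/2).
= 1.32450^(15/2) = 8.23.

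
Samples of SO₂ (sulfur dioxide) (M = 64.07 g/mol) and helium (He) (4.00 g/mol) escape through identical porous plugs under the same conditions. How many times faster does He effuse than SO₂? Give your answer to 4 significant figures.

Since effusion rate ∝ 1/√M, rate_He/rate_SO₂ = √(M_SO₂/M_He) = √(64.07/4.00) = √16.02 = 4.002.

4.002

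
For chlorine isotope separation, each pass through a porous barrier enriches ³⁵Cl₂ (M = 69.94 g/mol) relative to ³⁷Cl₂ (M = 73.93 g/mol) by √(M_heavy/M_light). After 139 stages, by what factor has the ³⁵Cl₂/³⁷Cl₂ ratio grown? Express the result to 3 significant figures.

After 139 stages the ratio has grown by (√(73.93/69.94))^139 = (73.93/69.94)^(139/2).
= 1.05705^(139/2) = 47.3.

47.3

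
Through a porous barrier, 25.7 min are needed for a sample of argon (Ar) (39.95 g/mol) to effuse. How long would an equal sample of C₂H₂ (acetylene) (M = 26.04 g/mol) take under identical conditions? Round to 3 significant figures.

20.7 min

Since effusion rate ∝ 1/√M, t_C₂H₂/t_Ar = √(M_C₂H₂/M_Ar) = √(26.04/39.95) = √0.6518 = 0.8074.
So the time for C₂H₂ is 25.7 × 0.8074 = 20.7 min.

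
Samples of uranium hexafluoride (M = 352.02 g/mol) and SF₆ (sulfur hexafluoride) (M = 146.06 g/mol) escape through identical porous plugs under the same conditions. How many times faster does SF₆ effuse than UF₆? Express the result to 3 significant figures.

1.55

By Graham's law, rate_SF₆/rate_UF₆ = √(M_UF₆/M_SF₆) = √(352.02/146.06) = √2.410 = 1.55.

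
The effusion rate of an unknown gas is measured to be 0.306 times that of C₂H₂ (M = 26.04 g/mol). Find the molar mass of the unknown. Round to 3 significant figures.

Since effusion rate ∝ 1/√M, rate_X/rate_C₂H₂ = √(M_C₂H₂/M_X).
0.306 = √(26.04/M_X)
M_X = 26.04 / 0.306² = 26.04 / 0.09364 = 278 g/mol

278 g/mol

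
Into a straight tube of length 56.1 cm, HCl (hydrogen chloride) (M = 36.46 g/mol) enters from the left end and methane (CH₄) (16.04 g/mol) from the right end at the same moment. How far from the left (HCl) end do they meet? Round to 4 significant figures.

The fronts meet when d_HCl + d_CH₄ = L with d_HCl/d_CH₄ = √(M_CH₄/M_HCl) (Graham's law). Here √(M_CH₄/M_HCl) = √(16.04/36.46) = 0.6633.
With d_HCl + d_CH₄ = 56.1 cm, d_CH₄ = 56.1/(1 + 0.6633) = 33.73 cm.
d_HCl = 56.1 − 33.73 = 22.37 cm.

22.37 cm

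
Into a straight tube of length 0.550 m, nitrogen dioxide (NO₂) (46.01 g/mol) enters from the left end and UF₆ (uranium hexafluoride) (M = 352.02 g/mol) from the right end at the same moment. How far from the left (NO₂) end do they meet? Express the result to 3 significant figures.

0.404 m

In equal time, each gas travels a distance ∝ its rate ∝ 1/√M, so d_NO₂/d_UF₆ = √(M_UF₆/M_NO₂) = √(352.02/46.01) = 2.766.
With d_NO₂ + d_UF₆ = 0.550 m, d_UF₆ = 0.550/(1 + 2.766) = 0.1460 m.
d_NO₂ = 0.550 − 0.1460 = 0.404 m.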